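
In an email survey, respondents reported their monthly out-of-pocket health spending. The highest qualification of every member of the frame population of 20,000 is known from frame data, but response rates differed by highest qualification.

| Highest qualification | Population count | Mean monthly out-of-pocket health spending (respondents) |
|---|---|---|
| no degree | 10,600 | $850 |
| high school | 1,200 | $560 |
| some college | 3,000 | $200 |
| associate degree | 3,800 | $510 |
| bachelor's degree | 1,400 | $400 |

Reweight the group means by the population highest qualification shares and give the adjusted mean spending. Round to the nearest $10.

Post-stratification weights by population share, not respondent share:
  no degree: (10,600/20,000) × 850 = 450.5
  high school: (1,200/20,000) × 560 = 33.6
  some college: (3,000/20,000) × 200 = 30
  associate degree: (3,800/20,000) × 510 = 96.9
  bachelor's degree: (1,400/20,000) × 400 = 28
Post-stratified estimate = 639 → $640.

$640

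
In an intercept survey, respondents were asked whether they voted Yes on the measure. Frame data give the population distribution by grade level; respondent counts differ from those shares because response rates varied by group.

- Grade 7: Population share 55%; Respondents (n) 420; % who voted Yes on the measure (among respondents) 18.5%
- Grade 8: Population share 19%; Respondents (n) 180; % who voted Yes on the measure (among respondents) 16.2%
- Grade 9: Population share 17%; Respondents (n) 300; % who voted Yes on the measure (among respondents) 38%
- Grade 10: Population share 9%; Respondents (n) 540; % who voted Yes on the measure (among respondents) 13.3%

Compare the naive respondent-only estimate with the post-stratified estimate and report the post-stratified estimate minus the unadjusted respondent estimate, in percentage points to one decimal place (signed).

+0.6 percentage points

Unadjusted (pooled respondent) estimate weights by respondent counts:
  (420/1440)×18.5 + (180/1440)×16.2 + (300/1440)×38 + (540/1440)×13.3 = 20.325%
Post-stratified estimate weights by population shares:
  0.55×18.5 + 0.19×16.2 + 0.17×38 + 0.09×13.3 = 20.91%
Difference = 20.91 − 20.325 = 0.585 pp.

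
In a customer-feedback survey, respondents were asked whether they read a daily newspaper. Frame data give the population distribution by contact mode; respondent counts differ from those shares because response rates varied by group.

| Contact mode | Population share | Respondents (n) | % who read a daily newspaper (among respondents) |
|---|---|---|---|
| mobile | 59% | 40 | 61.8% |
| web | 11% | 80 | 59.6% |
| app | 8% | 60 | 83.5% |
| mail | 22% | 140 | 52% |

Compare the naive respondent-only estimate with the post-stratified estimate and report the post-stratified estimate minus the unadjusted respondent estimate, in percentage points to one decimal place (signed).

Without adjustment, the pooled respondent share is:
  (40/320)×61.8 + (80/320)×59.6 + (60/320)×83.5 + (140/320)×52 = 61.0312%
Post-stratifying to population shares instead:
  0.59×61.8 + 0.11×59.6 + 0.08×83.5 + 0.22×52 = 61.138%
Difference = 61.138 − 61.0312 = 0.1067 pp.

+0.1 percentage points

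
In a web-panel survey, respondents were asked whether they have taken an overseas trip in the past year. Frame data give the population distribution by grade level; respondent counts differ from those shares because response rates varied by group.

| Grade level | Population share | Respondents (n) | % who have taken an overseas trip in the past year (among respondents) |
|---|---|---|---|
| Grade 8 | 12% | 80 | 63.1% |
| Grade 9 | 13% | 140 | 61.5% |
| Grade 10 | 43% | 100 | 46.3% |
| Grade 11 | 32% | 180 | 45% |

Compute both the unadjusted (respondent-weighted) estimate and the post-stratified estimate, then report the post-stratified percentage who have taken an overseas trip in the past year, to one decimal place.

49.9%

Unadjusted (pooled respondent) estimate weights by respondent counts:
  (80/500)×63.1 + (140/500)×61.5 + (100/500)×46.3 + (180/500)×45 = 52.776%
Reweighting by population grade level shares:
  0.12×63.1 + 0.13×61.5 + 0.43×46.3 + 0.32×45 = 49.876%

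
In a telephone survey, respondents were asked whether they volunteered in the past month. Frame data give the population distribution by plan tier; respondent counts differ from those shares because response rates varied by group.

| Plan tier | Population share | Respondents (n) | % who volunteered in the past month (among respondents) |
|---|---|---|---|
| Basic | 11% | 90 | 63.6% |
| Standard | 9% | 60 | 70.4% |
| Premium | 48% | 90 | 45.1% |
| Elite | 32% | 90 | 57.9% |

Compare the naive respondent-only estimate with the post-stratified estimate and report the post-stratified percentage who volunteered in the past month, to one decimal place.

Naive respondent-only estimate (weights = respondent counts):
  (90/330)×63.6 + (60/330)×70.4 + (90/330)×45.1 + (90/330)×57.9 = 58.2364%
Post-stratifying to population shares instead:
  0.11×63.6 + 0.09×70.4 + 0.48×45.1 + 0.32×57.9 = 53.508%

53.5%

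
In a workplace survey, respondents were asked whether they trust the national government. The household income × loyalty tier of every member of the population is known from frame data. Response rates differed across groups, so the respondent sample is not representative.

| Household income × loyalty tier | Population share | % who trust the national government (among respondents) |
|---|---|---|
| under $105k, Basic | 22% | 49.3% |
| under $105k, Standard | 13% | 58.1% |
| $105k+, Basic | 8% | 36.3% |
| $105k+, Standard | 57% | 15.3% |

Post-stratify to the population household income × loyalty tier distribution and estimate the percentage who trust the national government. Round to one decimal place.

Reweight to the known household income × loyalty tier distribution:
  under $105k, Basic: 0.22 × 49.3 = 10.846
  under $105k, Standard: 0.13 × 58.1 = 7.553
  $105k+, Basic: 0.08 × 36.3 = 2.904
  $105k+, Standard: 0.57 × 15.3 = 8.721
Post-stratified estimate = 30.024 → 30.0%.

30.0%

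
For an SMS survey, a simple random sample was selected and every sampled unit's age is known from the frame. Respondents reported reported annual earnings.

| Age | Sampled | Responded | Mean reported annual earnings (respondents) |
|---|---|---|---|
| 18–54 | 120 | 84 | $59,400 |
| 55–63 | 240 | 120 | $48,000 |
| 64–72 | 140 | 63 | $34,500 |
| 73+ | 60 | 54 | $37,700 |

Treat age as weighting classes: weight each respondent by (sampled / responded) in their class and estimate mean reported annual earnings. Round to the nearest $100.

Class response rates: 18–54 84/120 = 70%, 55–63 120/240 = 50%, 64–72 63/140 = 45%, 73+ 54/60 = 90%.
Inverse-response-rate weighting restores each class to its sampled count, so class totals weight by n_sampled:
  18–54: 120 × 59,400 = 7,128,000
  55–63: 240 × 48,000 = 11,520,000
  64–72: 140 × 34,500 = 4,830,000
  73+: 60 × 37,700 = 2,262,000
Adjusted estimate = 25,740,000 / 560 = 45964.3 → $46,000.

$46,000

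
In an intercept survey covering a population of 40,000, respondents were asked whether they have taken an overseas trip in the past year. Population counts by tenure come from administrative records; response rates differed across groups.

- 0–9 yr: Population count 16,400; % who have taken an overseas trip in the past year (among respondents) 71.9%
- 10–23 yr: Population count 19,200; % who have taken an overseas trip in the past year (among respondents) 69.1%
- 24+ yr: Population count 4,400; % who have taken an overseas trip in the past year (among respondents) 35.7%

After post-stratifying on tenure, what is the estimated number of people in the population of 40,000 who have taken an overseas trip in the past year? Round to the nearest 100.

Each cell contributes its population count × the respondent rate:
  0–9 yr: 16,400 × 71.9% = 11791.6
  10–23 yr: 19,200 × 69.1% = 13267.2
  24+ yr: 4,400 × 35.7% = 1570.8
Estimated total = 26629.6 → 26,600.

26,600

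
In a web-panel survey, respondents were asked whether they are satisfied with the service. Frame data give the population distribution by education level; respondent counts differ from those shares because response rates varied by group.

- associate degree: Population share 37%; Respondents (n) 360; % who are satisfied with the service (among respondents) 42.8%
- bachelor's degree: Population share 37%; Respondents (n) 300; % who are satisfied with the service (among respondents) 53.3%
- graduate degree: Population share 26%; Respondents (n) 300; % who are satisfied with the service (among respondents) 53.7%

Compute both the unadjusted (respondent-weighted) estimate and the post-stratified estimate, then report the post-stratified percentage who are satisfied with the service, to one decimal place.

49.5%

Naive respondent-only estimate (weights = respondent counts):
  (360/960)×42.8 + (300/960)×53.3 + (300/960)×53.7 = 49.4875%
Post-stratified estimate weights by population shares:
  0.37×42.8 + 0.37×53.3 + 0.26×53.7 = 49.519%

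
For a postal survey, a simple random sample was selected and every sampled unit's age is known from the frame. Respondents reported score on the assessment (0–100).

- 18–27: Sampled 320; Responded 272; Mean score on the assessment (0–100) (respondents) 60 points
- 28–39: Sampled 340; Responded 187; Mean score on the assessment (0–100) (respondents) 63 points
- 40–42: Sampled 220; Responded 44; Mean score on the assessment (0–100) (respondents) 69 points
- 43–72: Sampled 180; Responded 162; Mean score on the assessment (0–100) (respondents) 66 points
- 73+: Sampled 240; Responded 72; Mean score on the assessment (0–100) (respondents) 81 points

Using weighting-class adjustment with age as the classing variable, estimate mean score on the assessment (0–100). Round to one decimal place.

Class response rates: 18–27 272/320 = 85%, 28–39 187/340 = 55%, 40–42 44/220 = 20%, 43–72 162/180 = 90%, 73+ 72/240 = 30%.
Weighting each respondent by the inverse class response rate inflates each class back to its sampled size, so the class weight is n_sampled:
  18–27: 320 × 60 = 19,200
  28–39: 340 × 63 = 21,420
  40–42: 220 × 69 = 15,180
  43–72: 180 × 66 = 11,880
  73+: 240 × 81 = 19,440
Adjusted estimate = 87,120 / 1,300 = 67.0154 → 67.0.

67.0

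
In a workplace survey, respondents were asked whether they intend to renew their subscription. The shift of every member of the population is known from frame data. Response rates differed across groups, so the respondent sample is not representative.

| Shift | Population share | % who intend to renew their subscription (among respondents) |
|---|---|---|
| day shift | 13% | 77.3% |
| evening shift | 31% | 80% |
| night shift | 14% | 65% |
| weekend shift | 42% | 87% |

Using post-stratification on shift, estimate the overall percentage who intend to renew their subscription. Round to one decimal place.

Post-stratification weights by population share, not respondent share:
  day shift: 0.13 × 77.3 = 10.049
  evening shift: 0.31 × 80 = 24.8
  night shift: 0.14 × 65 = 9.1
  weekend shift: 0.42 × 87 = 36.54
Post-stratified estimate = 80.489 → 80.5%.

80.5%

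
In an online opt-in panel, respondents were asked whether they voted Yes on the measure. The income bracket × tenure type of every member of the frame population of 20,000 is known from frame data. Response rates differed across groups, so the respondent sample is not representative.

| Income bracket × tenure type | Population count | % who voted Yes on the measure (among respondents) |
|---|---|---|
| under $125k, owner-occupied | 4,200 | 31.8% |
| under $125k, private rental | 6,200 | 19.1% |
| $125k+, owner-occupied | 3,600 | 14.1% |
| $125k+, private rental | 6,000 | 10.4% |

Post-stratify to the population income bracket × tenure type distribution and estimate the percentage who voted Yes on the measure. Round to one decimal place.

Each cell contributes population-share × respondent value:
  under $125k, owner-occupied: (4,200/20,000) × 31.8 = 6.678
  under $125k, private rental: (6,200/20,000) × 19.1 = 5.921
  $125k+, owner-occupied: (3,600/20,000) × 14.1 = 2.538
  $125k+, private rental: (6,000/20,000) × 10.4 = 3.12
Post-stratified estimate = 18.257 → 18.3%.

18.3%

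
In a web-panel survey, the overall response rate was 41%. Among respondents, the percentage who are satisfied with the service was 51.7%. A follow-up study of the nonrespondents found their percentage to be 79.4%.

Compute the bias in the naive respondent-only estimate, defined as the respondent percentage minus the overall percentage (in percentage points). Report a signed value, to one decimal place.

-16.3 percentage points

Nonresponse fraction = 1 − 0.41 = 0.59.
Bias = (nonresponse fraction) × (respondent percentage − nonrespondent percentage)
     = 0.59 × (51.7 − 79.4) = 0.59 × -27.7 = -16.343.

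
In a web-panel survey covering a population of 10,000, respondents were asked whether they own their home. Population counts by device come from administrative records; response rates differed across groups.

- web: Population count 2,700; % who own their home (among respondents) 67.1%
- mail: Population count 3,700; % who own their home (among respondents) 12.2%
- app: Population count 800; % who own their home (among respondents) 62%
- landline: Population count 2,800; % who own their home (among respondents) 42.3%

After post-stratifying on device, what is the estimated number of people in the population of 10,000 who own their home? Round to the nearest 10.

Estimated count per cell = population count × respondent percentage:
  web: 2,700 × 67.1% = 1811.7
  mail: 3,700 × 12.2% = 451.4
  app: 800 × 62% = 496
  landline: 2,800 × 42.3% = 1184.4
Estimated total = 3943.5 → 3,940.

3,940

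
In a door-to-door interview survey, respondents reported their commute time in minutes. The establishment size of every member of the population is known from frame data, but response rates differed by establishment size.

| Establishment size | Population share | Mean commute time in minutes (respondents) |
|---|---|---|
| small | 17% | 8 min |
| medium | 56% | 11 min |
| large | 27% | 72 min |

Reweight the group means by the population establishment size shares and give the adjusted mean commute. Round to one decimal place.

Weight each group's respondent value by its population share:
  small: 0.17 × 8 = 1.36
  medium: 0.56 × 11 = 6.16
  large: 0.27 × 72 = 19.44
Post-stratified estimate = 26.96 → 27.0.

27.0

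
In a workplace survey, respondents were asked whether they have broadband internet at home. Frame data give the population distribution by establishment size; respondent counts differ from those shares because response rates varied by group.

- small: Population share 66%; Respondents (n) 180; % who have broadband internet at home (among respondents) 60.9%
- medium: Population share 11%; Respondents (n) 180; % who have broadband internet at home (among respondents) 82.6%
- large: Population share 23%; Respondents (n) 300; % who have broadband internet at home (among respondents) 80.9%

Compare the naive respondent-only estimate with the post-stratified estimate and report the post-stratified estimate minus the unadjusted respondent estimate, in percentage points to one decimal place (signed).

-8.0 percentage points

Without adjustment, the pooled respondent share is:
  (180/660)×60.9 + (180/660)×82.6 + (300/660)×80.9 = 75.9091%
Post-stratified estimate weights by population shares:
  0.66×60.9 + 0.11×82.6 + 0.23×80.9 = 67.887%
Difference = 67.887 − 75.9091 = -8.0221 pp.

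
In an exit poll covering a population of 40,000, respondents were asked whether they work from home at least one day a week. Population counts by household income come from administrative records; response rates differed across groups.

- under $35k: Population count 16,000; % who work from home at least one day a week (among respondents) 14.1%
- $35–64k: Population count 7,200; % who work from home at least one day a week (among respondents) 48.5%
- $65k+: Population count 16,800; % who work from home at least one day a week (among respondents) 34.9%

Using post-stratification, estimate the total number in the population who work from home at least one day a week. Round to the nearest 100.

Apply each group's respondent rate to its population count:
  under $35k: 16,000 × 14.1% = 2256
  $35–64k: 7,200 × 48.5% = 3492
  $65k+: 16,800 × 34.9% = 5863.2
Estimated total = 11611.2 → 11,600.

11,600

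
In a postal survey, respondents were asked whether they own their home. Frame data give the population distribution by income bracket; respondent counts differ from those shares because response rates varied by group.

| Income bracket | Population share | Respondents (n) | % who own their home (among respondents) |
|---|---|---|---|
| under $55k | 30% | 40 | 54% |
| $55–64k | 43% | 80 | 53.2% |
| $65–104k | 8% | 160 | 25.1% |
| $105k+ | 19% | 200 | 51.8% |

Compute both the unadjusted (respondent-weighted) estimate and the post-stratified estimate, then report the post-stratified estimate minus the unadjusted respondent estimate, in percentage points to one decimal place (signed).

+7.6 percentage points

Unadjusted (pooled respondent) estimate weights by respondent counts:
  (40/480)×54 + (80/480)×53.2 + (160/480)×25.1 + (200/480)×51.8 = 43.3167%
Post-stratifying to population shares instead:
  0.3×54 + 0.43×53.2 + 0.08×25.1 + 0.19×51.8 = 50.926%
Difference = 50.926 − 43.3167 = 7.6093 pp.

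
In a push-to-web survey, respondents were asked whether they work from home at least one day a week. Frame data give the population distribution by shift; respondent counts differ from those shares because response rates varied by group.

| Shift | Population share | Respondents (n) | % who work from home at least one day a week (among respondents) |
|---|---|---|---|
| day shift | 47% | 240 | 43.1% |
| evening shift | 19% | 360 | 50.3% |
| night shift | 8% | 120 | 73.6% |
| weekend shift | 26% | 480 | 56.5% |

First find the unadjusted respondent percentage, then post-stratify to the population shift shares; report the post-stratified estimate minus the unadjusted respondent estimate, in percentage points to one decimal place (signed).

Unadjusted (pooled respondent) estimate weights by respondent counts:
  (240/1200)×43.1 + (360/1200)×50.3 + (120/1200)×73.6 + (480/1200)×56.5 = 53.67%
Post-stratifying to population shares instead:
  0.47×43.1 + 0.19×50.3 + 0.08×73.6 + 0.26×56.5 = 50.392%
Difference = 50.392 − 53.67 = -3.278 pp.

-3.3 percentage points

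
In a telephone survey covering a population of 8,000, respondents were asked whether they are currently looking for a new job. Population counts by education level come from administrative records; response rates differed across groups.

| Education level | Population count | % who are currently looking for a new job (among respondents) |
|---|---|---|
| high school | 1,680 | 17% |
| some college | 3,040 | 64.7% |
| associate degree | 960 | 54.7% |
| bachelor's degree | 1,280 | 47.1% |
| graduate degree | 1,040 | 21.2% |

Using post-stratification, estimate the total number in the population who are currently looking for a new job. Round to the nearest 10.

3,600

Apply each group's respondent rate to its population count:
  high school: 1,680 × 17% = 285.6
  some college: 3,040 × 64.7% = 1966.88
  associate degree: 960 × 54.7% = 525.12
  bachelor's degree: 1,280 × 47.1% = 602.88
  graduate degree: 1,040 × 21.2% = 220.48
Estimated total = 3600.96 → 3,600.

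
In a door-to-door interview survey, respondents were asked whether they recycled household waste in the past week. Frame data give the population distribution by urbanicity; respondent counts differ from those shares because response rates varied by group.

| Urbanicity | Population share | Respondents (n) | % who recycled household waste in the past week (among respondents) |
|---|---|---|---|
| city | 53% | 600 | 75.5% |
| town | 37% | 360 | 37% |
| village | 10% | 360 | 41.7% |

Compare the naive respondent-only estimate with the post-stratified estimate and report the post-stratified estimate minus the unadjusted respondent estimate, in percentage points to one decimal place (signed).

+2.1 percentage points

Naive respondent-only estimate (weights = respondent counts):
  (600/1320)×75.5 + (360/1320)×37 + (360/1320)×41.7 = 55.7818%
Post-stratifying to population shares instead:
  0.53×75.5 + 0.37×37 + 0.1×41.7 = 57.875%
Difference = 57.875 − 55.7818 = 2.0932 pp.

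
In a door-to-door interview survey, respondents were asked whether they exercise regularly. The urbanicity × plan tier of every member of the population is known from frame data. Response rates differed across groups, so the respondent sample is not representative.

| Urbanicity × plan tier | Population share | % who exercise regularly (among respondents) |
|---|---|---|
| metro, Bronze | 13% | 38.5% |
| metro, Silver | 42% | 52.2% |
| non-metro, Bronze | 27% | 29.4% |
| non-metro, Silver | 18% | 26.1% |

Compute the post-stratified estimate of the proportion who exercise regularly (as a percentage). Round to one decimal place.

39.6%

Weight each group's respondent value by its population share:
  metro, Bronze: 0.13 × 38.5 = 5.005
  metro, Silver: 0.42 × 52.2 = 21.924
  non-metro, Bronze: 0.27 × 29.4 = 7.938
  non-metro, Silver: 0.18 × 26.1 = 4.698
Post-stratified estimate = 39.565 → 39.6%.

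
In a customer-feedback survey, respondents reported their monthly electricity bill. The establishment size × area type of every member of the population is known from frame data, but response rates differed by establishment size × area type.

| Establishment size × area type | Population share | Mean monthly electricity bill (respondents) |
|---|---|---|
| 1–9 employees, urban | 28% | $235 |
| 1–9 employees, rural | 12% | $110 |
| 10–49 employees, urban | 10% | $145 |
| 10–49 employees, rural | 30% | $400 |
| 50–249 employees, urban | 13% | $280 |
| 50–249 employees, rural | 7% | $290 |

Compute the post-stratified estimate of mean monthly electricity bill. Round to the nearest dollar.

$270

Post-stratification weights by population share, not respondent share:
  1–9 employees, urban: 0.28 × 235 = 65.8
  1–9 employees, rural: 0.12 × 110 = 13.2
  10–49 employees, urban: 0.1 × 145 = 14.5
  10–49 employees, rural: 0.3 × 400 = 120
  50–249 employees, urban: 0.13 × 280 = 36.4
  50–249 employees, rural: 0.07 × 290 = 20.3
Post-stratified estimate = 270.2 → $270.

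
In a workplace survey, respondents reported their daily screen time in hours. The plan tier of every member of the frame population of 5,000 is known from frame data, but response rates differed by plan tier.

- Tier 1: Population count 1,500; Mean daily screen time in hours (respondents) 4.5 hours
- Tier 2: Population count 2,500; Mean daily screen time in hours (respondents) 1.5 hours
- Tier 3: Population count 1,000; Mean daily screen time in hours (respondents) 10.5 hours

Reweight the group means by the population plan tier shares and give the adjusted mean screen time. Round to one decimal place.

4.2

Post-stratification weights by population share, not respondent share:
  Tier 1: (1,500/5,000) × 4.5 = 1.35
  Tier 2: (2,500/5,000) × 1.5 = 0.75
  Tier 3: (1,000/5,000) × 10.5 = 2.1
Post-stratified estimate = 4.2 → 4.2.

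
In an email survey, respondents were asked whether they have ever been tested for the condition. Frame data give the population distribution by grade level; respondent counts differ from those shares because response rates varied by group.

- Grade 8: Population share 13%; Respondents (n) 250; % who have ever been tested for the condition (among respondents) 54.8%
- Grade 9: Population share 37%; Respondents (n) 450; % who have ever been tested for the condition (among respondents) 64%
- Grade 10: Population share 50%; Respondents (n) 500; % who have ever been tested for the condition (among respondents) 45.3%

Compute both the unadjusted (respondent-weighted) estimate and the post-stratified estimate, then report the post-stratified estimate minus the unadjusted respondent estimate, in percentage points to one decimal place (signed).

-0.8 percentage points

Naive respondent-only estimate (weights = respondent counts):
  (250/1200)×54.8 + (450/1200)×64 + (500/1200)×45.3 = 54.2917%
Post-stratified estimate weights by population shares:
  0.13×54.8 + 0.37×64 + 0.5×45.3 = 53.454%
Difference = 53.454 − 54.2917 = -0.8377 pp.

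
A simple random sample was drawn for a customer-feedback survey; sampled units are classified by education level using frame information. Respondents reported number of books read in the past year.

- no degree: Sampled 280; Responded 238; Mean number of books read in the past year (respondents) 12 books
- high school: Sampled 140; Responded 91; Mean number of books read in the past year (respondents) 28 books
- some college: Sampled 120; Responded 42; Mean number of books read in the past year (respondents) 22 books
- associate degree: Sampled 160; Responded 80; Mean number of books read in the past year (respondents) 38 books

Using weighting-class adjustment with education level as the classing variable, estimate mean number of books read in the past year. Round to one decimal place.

Class response rates: no degree 238/280 = 85%, high school 91/140 = 65%, some college 42/120 = 35%, associate degree 80/160 = 50%.
Inverse-response-rate weighting restores each class to its sampled count, so class totals weight by n_sampled:
  no degree: 280 × 12 = 3360
  high school: 140 × 28 = 3920
  some college: 120 × 22 = 2640
  associate degree: 160 × 38 = 6080
Adjusted estimate = 16,000 / 700 = 22.8571 → 22.9.

22.9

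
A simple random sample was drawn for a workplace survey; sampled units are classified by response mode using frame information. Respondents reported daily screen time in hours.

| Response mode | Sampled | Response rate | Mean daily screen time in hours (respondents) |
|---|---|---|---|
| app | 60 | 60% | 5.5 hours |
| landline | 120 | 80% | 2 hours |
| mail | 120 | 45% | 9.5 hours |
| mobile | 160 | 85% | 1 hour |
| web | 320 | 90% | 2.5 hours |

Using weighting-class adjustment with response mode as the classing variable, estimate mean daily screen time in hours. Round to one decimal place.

3.4

Each respondent's weight = sampled/responded in their class; summing within a class gives n_sampled, so:
  app: 60 × 5.5 = 330
  landline: 120 × 2 = 240
  mail: 120 × 9.5 = 1140
  mobile: 160 × 1 = 160
  web: 320 × 2.5 = 800
Adjusted estimate = 2670 / 780 = 3.42308 → 3.4.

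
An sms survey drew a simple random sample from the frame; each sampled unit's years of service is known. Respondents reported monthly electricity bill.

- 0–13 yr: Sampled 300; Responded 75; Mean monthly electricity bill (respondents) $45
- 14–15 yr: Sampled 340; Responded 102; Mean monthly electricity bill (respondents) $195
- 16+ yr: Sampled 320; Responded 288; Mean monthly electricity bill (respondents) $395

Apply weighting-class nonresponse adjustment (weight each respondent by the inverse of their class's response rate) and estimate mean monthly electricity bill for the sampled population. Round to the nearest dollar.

Response rates by class: 0–13 yr 75/300 = 25%, 14–15 yr 102/340 = 30%, 16+ yr 288/320 = 90%.
With weight = n_sampled/n_responded per class, the weighted class total is n_sampled:
  0–13 yr: 300 × 45 = 13,500
  14–15 yr: 340 × 195 = 66,300
  16+ yr: 320 × 395 = 126,400
Adjusted estimate = 206,200 / 960 = 214.792 → $215.

$215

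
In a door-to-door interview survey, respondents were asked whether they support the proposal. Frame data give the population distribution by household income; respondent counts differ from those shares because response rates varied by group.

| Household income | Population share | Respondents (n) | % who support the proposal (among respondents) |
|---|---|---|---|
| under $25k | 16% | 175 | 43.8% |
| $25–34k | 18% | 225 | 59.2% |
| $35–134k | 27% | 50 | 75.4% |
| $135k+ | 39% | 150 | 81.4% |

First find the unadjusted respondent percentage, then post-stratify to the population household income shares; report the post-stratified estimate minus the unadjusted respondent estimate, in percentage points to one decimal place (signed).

Naive respondent-only estimate (weights = respondent counts):
  (175/600)×43.8 + (225/600)×59.2 + (50/600)×75.4 + (150/600)×81.4 = 61.6083%
Post-stratified estimate weights by population shares:
  0.16×43.8 + 0.18×59.2 + 0.27×75.4 + 0.39×81.4 = 69.768%
Difference = 69.768 − 61.6083 = 8.1597 pp.

+8.2 percentage points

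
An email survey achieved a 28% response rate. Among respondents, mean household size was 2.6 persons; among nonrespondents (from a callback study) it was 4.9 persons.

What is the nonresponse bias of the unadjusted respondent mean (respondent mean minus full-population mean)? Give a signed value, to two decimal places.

-1.66

Nonresponse fraction = 1 − 0.28 = 0.72.
Bias = (nonresponse fraction) × (respondent mean − nonrespondent mean)
     = 0.72 × (2.6 − 4.9) = 0.72 × -2.3 = -1.656.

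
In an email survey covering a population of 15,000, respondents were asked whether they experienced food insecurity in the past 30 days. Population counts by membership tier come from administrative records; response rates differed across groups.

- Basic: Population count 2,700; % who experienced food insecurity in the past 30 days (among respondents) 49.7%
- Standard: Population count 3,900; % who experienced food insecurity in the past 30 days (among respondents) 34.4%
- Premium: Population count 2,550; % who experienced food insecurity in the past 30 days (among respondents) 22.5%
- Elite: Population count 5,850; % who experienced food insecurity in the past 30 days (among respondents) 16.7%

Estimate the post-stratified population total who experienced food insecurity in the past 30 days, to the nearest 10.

Each cell contributes its population count × the respondent rate:
  Basic: 2,700 × 49.7% = 1341.9
  Standard: 3,900 × 34.4% = 1341.6
  Premium: 2,550 × 22.5% = 573.75
  Elite: 5,850 × 16.7% = 976.95
Estimated total = 4234.2 → 4,230.

4,230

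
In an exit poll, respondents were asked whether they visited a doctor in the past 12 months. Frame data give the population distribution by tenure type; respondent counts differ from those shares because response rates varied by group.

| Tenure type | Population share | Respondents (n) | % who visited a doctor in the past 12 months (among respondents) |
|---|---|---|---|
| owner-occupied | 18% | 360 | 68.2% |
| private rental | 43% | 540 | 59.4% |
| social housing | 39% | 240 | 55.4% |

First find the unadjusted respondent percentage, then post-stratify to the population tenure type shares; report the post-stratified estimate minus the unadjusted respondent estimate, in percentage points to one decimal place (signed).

-1.9 percentage points

Unadjusted (pooled respondent) estimate weights by respondent counts:
  (360/1140)×68.2 + (540/1140)×59.4 + (240/1140)×55.4 = 61.3368%
Post-stratified estimate weights by population shares:
  0.18×68.2 + 0.43×59.4 + 0.39×55.4 = 59.424%
Difference = 59.424 − 61.3368 = -1.9128 pp.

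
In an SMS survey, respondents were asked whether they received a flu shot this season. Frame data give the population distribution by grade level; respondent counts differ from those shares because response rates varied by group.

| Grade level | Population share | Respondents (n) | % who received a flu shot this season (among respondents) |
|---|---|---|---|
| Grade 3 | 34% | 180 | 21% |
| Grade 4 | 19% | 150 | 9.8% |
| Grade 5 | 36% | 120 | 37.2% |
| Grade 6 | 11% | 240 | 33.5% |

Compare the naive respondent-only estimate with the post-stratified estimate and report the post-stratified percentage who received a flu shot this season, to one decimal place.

Unadjusted (pooled respondent) estimate weights by respondent counts:
  (180/690)×21 + (150/690)×9.8 + (120/690)×37.2 + (240/690)×33.5 = 25.7304%
Post-stratified estimate weights by population shares:
  0.34×21 + 0.19×9.8 + 0.36×37.2 + 0.11×33.5 = 26.079%

26.1%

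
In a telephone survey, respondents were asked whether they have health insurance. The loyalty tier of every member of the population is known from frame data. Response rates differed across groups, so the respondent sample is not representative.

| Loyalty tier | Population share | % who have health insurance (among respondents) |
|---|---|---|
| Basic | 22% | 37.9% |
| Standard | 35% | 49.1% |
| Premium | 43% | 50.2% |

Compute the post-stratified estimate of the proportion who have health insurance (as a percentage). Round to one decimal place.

Reweight to the known loyalty tier distribution:
  Basic: 0.22 × 37.9 = 8.338
  Standard: 0.35 × 49.1 = 17.185
  Premium: 0.43 × 50.2 = 21.586
Post-stratified estimate = 47.109 → 47.1%.

47.1%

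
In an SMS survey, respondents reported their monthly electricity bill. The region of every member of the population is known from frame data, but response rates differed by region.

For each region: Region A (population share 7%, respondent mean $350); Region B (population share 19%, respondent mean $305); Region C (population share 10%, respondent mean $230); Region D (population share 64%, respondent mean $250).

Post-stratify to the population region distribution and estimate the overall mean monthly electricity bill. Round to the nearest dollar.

$265

Post-stratification weights by population share, not respondent share:
  Region A: 0.07 × 350 = 24.5
  Region B: 0.19 × 305 = 57.95
  Region C: 0.1 × 230 = 23
  Region D: 0.64 × 250 = 160
Post-stratified estimate = 265.45 → $265.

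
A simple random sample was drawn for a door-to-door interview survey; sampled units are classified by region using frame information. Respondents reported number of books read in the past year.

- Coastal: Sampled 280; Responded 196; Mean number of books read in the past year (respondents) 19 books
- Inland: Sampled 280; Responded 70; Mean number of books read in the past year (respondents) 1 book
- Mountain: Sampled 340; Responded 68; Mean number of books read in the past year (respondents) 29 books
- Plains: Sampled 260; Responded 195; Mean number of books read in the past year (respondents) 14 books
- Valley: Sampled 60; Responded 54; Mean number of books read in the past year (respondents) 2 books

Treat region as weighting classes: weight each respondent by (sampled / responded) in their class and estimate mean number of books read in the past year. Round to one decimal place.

15.8

Response rates by class: Coastal 196/280 = 70%, Inland 70/280 = 25%, Mountain 68/340 = 20%, Plains 195/260 = 75%, Valley 54/60 = 90%.
Each respondent's weight = sampled/responded in their class; summing within a class gives n_sampled, so:
  Coastal: 280 × 19 = 5320
  Inland: 280 × 1 = 280
  Mountain: 340 × 29 = 9860
  Plains: 260 × 14 = 3640
  Valley: 60 × 2 = 120
Adjusted estimate = 19,220 / 1,220 = 15.7541 → 15.8.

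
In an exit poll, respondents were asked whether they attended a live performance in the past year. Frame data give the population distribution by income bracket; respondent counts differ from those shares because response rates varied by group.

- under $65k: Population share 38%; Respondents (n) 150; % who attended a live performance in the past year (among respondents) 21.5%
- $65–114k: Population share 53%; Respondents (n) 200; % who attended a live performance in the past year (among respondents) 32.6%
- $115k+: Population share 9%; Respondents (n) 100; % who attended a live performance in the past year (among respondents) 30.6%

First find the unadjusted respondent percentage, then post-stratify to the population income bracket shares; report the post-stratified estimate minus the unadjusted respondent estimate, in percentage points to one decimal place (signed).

Without adjustment, the pooled respondent share is:
  (150/450)×21.5 + (200/450)×32.6 + (100/450)×30.6 = 28.4556%
Post-stratified estimate weights by population shares:
  0.38×21.5 + 0.53×32.6 + 0.09×30.6 = 28.202%
Difference = 28.202 − 28.4556 = -0.2536 pp.

-0.3 percentage points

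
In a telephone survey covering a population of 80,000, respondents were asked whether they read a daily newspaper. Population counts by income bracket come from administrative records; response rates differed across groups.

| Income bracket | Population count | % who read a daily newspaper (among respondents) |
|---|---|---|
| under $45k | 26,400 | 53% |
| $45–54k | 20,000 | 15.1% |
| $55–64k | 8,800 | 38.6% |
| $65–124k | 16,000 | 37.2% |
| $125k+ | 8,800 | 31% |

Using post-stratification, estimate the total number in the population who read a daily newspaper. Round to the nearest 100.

Estimated count per cell = population count × respondent percentage:
  under $45k: 26,400 × 53% = 13,992
  $45–54k: 20,000 × 15.1% = 3020
  $55–64k: 8,800 × 38.6% = 3396.8
  $65–124k: 16,000 × 37.2% = 5952
  $125k+: 8,800 × 31% = 2728
Estimated total = 29088.8 → 29,100.

29,100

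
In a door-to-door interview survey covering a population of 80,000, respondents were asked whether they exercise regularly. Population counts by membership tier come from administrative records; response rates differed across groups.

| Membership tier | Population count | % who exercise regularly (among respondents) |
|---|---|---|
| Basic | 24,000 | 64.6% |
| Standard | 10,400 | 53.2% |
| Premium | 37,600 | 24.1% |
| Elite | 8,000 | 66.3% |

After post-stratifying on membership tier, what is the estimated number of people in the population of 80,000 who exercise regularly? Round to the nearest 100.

35,400

Estimated count per cell = population count × respondent percentage:
  Basic: 24,000 × 64.6% = 15,504
  Standard: 10,400 × 53.2% = 5532.8
  Premium: 37,600 × 24.1% = 9061.6
  Elite: 8,000 × 66.3% = 5304
Estimated total = 35402.4 → 35,400.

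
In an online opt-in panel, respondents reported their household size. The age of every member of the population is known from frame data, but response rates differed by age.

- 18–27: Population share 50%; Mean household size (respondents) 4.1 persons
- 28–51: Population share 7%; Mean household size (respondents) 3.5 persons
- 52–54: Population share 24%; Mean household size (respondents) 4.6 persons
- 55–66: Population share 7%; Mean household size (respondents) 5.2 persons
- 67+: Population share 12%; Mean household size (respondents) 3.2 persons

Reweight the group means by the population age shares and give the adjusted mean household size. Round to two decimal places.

Each cell contributes population-share × respondent value:
  18–27: 0.5 × 4.1 = 2.05
  28–51: 0.07 × 3.5 = 0.245
  52–54: 0.24 × 4.6 = 1.104
  55–66: 0.07 × 5.2 = 0.364
  67+: 0.12 × 3.2 = 0.384
Post-stratified estimate = 4.147 → 4.15.

4.15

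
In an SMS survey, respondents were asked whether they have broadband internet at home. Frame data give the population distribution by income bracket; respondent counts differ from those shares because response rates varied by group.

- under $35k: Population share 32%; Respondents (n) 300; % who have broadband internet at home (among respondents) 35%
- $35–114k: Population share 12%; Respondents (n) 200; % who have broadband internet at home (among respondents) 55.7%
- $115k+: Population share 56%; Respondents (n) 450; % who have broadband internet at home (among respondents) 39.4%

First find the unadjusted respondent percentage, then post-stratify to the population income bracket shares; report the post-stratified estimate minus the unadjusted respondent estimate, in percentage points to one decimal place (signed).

-1.5 percentage points

Without adjustment, the pooled respondent share is:
  (300/950)×35 + (200/950)×55.7 + (450/950)×39.4 = 41.4421%
Post-stratifying to population shares instead:
  0.32×35 + 0.12×55.7 + 0.56×39.4 = 39.948%
Difference = 39.948 − 41.4421 = -1.4941 pp.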